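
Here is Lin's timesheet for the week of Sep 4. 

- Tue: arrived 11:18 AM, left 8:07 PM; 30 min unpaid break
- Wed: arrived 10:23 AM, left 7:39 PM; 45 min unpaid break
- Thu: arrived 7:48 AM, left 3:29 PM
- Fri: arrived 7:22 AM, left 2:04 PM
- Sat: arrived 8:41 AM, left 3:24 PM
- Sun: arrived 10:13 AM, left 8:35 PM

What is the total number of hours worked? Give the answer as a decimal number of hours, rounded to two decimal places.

48.30 hours

Tue: 11:18 AM–8:07 PM = 8 h 49 min; less 30 min break → 8 h 19 min
Wed: 10:23 AM–7:39 PM = 9 h 16 min; less 45 min break → 8 h 31 min
Thu: 7:48 AM–3:29 PM = 7 h 41 min
Fri: 7:22 AM–2:04 PM = 6 h 42 min
Sat: 8:41 AM–3:24 PM = 6 h 43 min
Sun: 10:13 AM–8:35 PM = 10 h 22 min
Total: 8 h 19 min + 8 h 31 min + 7 h 41 min + 6 h 42 min + 6 h 43 min + 10 h 22 min = 48 h 18 min.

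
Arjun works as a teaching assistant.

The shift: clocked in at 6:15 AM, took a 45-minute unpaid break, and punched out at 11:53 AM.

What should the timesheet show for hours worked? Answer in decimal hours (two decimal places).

The shift: 6:15 AM–11:53 AM = 5 h 38 min; less 45 min break → 4 h 53 min

4.88 hours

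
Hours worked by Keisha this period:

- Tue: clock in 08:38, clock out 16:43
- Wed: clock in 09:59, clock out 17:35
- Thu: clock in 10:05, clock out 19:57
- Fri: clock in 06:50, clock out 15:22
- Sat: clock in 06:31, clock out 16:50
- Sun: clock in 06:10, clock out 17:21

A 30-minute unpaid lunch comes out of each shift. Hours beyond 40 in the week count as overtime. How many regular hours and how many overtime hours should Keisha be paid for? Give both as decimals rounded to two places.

Tue: 08:38–16:43 = 8 h 5 min; less 30 min break → 7 h 35 min
Wed: 09:59–17:35 = 7 h 36 min; less 30 min break → 7 h 6 min
Thu: 10:05–19:57 = 9 h 52 min; less 30 min break → 9 h 22 min
Fri: 06:50–15:22 = 8 h 32 min; less 30 min break → 8 h 2 min
Sat: 06:31–16:50 = 10 h 19 min; less 30 min break → 9 h 49 min
Sun: 06:10–17:21 = 11 h 11 min; less 30 min break → 10 h 41 min
Total worked: 52 h 35 min = 52.58 h.
Threshold 40 h → overtime 12 h 35 min, regular 40 h 0 min.

Regular 40.00 hours, overtime 12.58 hours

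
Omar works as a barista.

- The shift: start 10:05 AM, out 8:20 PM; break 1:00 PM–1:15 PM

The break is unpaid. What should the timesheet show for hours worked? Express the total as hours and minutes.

The shift: 10:05 AM–8:20 PM = 10 h 15 min; less 15 min break → 10 h 0 min

10 h 0 min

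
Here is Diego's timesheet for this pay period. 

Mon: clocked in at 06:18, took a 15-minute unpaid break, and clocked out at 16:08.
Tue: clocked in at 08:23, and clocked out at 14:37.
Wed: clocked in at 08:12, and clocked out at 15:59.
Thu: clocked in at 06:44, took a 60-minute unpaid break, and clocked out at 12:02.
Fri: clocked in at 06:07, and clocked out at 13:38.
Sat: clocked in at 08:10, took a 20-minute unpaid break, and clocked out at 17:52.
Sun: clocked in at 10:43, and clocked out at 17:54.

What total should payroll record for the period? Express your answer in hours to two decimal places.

Mon: 06:18–16:08 = 9 h 50 min; less 15 min break → 9 h 35 min
Tue: 08:23–14:37 = 6 h 14 min
Wed: 08:12–15:59 = 7 h 47 min
Thu: 06:44–12:02 = 5 h 18 min; less 60 min break → 4 h 18 min
Fri: 06:07–13:38 = 7 h 31 min
Sat: 08:10–17:52 = 9 h 42 min; less 20 min break → 9 h 22 min
Sun: 10:43–17:54 = 7 h 11 min
Total: 9 h 35 min + 6 h 14 min + 7 h 47 min + 4 h 18 min + 7 h 31 min + 9 h 22 min + 7 h 11 min = 51 h 58 min.

51.97 hours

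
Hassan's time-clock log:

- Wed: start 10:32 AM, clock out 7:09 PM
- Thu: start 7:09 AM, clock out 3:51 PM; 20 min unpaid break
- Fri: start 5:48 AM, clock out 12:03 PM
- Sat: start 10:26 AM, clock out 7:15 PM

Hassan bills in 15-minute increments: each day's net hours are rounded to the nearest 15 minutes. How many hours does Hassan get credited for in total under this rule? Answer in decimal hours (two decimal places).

31.75 hours

Wed: 10:32 AM–7:09 PM = 8 h 37 min → rounds to 8 h 30 min
Thu: 7:09 AM–3:51 PM = 8 h 42 min − 20 min = 8 h 22 min → rounds to 8 h 15 min
Fri: 5:48 AM–12:03 PM = 6 h 15 min → rounds to 6 h 15 min
Sat: 10:26 AM–7:15 PM = 8 h 49 min → rounds to 8 h 45 min
Total credited: 31 h 45 min.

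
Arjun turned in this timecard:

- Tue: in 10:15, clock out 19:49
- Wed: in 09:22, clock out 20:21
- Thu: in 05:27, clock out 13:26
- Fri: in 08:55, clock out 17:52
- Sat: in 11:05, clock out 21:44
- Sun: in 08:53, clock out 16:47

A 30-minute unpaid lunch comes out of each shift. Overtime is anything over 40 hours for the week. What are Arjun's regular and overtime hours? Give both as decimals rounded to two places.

Regular 40.00 hours, overtime 13.03 hours

Tue: 10:15–19:49 = 9 h 34 min; less 30 min break → 9 h 4 min
Wed: 09:22–20:21 = 10 h 59 min; less 30 min break → 10 h 29 min
Thu: 05:27–13:26 = 7 h 59 min; less 30 min break → 7 h 29 min
Fri: 08:55–17:52 = 8 h 57 min; less 30 min break → 8 h 27 min
Sat: 11:05–21:44 = 10 h 39 min; less 30 min break → 10 h 9 min
Sun: 08:53–16:47 = 7 h 54 min; less 30 min break → 7 h 24 min
Total worked: 53 h 2 min = 53.03 h.
Threshold 40 h → overtime 13 h 2 min, regular 40 h 0 min.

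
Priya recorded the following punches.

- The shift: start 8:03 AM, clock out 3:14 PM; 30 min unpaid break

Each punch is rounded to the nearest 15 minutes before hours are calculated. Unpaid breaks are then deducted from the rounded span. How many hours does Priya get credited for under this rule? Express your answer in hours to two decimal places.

6.75 hours

The shift: in 8:03 AM→8:00 AM, out 3:14 PM→3:15 PM; 7 h 15 min − 30 min = 6 h 45 min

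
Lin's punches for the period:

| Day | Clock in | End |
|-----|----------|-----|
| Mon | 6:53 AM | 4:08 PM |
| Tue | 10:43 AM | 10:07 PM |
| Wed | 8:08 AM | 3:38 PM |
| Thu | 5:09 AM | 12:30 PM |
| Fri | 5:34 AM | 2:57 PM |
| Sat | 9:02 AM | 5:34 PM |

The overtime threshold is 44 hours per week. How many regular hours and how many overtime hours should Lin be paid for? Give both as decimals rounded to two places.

Regular 44.00 hours, overtime 9.42 hours

Mon: 6:53 AM–4:08 PM = 9 h 15 min
Tue: 10:43 AM–10:07 PM = 11 h 24 min
Wed: 8:08 AM–3:38 PM = 7 h 30 min
Thu: 5:09 AM–12:30 PM = 7 h 21 min
Fri: 5:34 AM–2:57 PM = 9 h 23 min
Sat: 9:02 AM–5:34 PM = 8 h 32 min
Total worked: 53 h 25 min = 53.42 h.
Threshold 44 h → overtime 9 h 25 min, regular 44 h 0 min.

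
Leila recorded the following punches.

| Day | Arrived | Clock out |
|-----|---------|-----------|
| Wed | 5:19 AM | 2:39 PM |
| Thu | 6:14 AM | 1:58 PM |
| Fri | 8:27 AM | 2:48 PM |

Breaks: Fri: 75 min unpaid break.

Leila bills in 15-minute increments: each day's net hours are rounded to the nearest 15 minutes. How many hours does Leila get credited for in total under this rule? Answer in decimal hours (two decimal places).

Wed: 5:19 AM–2:39 PM = 9 h 20 min → rounds to 9 h 15 min
Thu: 6:14 AM–1:58 PM = 7 h 44 min → rounds to 7 h 45 min
Fri: 8:27 AM–2:48 PM = 6 h 21 min − 75 min = 5 h 6 min → rounds to 5 h 0 min
Total credited: 22 h 0 min.

22.00 hours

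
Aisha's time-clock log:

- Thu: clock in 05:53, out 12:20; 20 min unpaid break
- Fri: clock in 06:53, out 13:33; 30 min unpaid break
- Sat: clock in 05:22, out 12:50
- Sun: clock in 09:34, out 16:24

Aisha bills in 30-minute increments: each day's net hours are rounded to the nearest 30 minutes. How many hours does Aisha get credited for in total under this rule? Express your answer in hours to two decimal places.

Thu: 05:53–12:20 = 6 h 27 min − 20 min = 6 h 7 min → rounds to 6 h 0 min
Fri: 06:53–13:33 = 6 h 40 min − 30 min = 6 h 10 min → rounds to 6 h 0 min
Sat: 05:22–12:50 = 7 h 28 min → rounds to 7 h 30 min
Sun: 09:34–16:24 = 6 h 50 min → rounds to 7 h 0 min
Total credited: 26 h 30 min.

26.50 hours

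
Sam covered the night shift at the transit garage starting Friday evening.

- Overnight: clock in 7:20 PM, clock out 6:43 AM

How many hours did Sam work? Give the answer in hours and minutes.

Overnight: 7:20 PM → midnight = 4 h 40 min; midnight → 6:43 AM = 6 h 43 min; span 11 h 23 min

11 h 23 min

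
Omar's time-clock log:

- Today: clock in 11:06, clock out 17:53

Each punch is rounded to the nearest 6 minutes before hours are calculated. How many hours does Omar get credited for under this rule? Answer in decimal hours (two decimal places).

6.80 hours

Today: in 11:06→11:06, out 17:53→17:54; 6 h 48 min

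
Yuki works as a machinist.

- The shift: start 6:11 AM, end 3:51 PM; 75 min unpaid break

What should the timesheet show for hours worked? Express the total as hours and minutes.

The shift: 6:11 AM–3:51 PM = 9 h 40 min; less 75 min break → 8 h 25 min

8 h 25 min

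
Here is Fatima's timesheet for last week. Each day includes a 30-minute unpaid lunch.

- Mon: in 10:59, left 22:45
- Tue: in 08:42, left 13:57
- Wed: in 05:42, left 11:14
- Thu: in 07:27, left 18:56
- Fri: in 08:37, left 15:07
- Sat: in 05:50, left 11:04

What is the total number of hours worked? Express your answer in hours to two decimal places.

42.77 hours

Mon: 10:59–22:45 = 11 h 46 min; less 30 min break → 11 h 16 min
Tue: 08:42–13:57 = 5 h 15 min; less 30 min break → 4 h 45 min
Wed: 05:42–11:14 = 5 h 32 min; less 30 min break → 5 h 2 min
Thu: 07:27–18:56 = 11 h 29 min; less 30 min break → 10 h 59 min
Fri: 08:37–15:07 = 6 h 30 min; less 30 min break → 6 h 0 min
Sat: 05:50–11:04 = 5 h 14 min; less 30 min break → 4 h 44 min
Total: 11 h 16 min + 4 h 45 min + 5 h 2 min + 10 h 59 min + 6 h 0 min + 4 h 44 min = 42 h 46 min.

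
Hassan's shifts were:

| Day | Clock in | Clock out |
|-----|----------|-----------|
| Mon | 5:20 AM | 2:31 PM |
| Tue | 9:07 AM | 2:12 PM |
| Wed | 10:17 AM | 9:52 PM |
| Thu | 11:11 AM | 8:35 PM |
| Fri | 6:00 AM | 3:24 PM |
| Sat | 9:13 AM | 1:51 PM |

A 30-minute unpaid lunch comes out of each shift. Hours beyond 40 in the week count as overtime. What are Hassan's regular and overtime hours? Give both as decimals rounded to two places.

Mon: 5:20 AM–2:31 PM = 9 h 11 min; less 30 min break → 8 h 41 min
Tue: 9:07 AM–2:12 PM = 5 h 5 min; less 30 min break → 4 h 35 min
Wed: 10:17 AM–9:52 PM = 11 h 35 min; less 30 min break → 11 h 5 min
Thu: 11:11 AM–8:35 PM = 9 h 24 min; less 30 min break → 8 h 54 min
Fri: 6:00 AM–3:24 PM = 9 h 24 min; less 30 min break → 8 h 54 min
Sat: 9:13 AM–1:51 PM = 4 h 38 min; less 30 min break → 4 h 8 min
Total worked: 46 h 17 min = 46.28 h.
Threshold 40 h → overtime 6 h 17 min, regular 40 h 0 min.

Regular 40.00 hours, overtime 6.28 hours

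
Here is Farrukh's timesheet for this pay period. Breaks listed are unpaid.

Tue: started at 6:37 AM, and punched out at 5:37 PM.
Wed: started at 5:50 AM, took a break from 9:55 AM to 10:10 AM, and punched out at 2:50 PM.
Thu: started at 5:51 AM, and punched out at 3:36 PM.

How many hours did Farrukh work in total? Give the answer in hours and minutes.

Tue: 6:37 AM–5:37 PM = 11 h 0 min
Wed: 5:50 AM–2:50 PM = 9 h 0 min; less 15 min break → 8 h 45 min
Thu: 5:51 AM–3:36 PM = 9 h 45 min
Total: 11 h 0 min + 8 h 45 min + 9 h 45 min = 29 h 30 min.

29 h 30 min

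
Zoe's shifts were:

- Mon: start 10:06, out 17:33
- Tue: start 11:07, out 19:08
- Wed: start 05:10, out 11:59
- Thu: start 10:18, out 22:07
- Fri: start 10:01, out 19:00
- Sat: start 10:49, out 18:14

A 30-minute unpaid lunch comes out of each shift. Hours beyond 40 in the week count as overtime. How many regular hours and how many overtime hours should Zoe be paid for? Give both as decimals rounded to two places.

Regular 40.00 hours, overtime 7.50 hours

Mon: 10:06–17:33 = 7 h 27 min; less 30 min break → 6 h 57 min
Tue: 11:07–19:08 = 8 h 1 min; less 30 min break → 7 h 31 min
Wed: 05:10–11:59 = 6 h 49 min; less 30 min break → 6 h 19 min
Thu: 10:18–22:07 = 11 h 49 min; less 30 min break → 11 h 19 min
Fri: 10:01–19:00 = 8 h 59 min; less 30 min break → 8 h 29 min
Sat: 10:49–18:14 = 7 h 25 min; less 30 min break → 6 h 55 min
Total worked: 47 h 30 min = 47.50 h.
Threshold 40 h → overtime 7 h 30 min, regular 40 h 0 min.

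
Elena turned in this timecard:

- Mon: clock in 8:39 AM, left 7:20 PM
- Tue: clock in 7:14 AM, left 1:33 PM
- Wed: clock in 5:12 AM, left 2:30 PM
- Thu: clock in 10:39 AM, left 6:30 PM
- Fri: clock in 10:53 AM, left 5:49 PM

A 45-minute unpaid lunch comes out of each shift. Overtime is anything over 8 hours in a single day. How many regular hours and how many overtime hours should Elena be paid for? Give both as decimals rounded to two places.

Regular 34.85 hours, overtime 2.48 hours

Mon: 8:39 AM–7:20 PM = 10 h 41 min; less 45 min break → 9 h 56 min
Tue: 7:14 AM–1:33 PM = 6 h 19 min; less 45 min break → 5 h 34 min
Wed: 5:12 AM–2:30 PM = 9 h 18 min; less 45 min break → 8 h 33 min
Thu: 10:39 AM–6:30 PM = 7 h 51 min; less 45 min break → 7 h 6 min
Fri: 10:53 AM–5:49 PM = 6 h 56 min; less 45 min break → 6 h 11 min
Mon reg 8 h 0 min / OT 1 h 56 min; Tue reg 5 h 34 min / OT 0 h 0 min; Wed reg 8 h 0 min / OT 0 h 33 min; Thu reg 7 h 6 min / OT 0 h 0 min; Fri reg 6 h 11 min / OT 0 h 0 min.
Totals: regular 34 h 51 min, overtime 2 h 29 min.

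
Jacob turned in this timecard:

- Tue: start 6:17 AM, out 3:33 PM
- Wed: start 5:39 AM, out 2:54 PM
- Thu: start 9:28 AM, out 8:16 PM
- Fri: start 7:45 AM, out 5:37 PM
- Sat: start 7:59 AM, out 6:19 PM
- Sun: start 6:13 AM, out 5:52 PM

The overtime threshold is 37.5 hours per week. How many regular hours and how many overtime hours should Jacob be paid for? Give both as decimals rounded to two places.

Tue: 6:17 AM–3:33 PM = 9 h 16 min
Wed: 5:39 AM–2:54 PM = 9 h 15 min
Thu: 9:28 AM–8:16 PM = 10 h 48 min
Fri: 7:45 AM–5:37 PM = 9 h 52 min
Sat: 7:59 AM–6:19 PM = 10 h 20 min
Sun: 6:13 AM–5:52 PM = 11 h 39 min
Total worked: 61 h 10 min = 61.17 h.
Threshold 37.5 h → overtime 23 h 40 min, regular 37 h 30 min.

Regular 37.50 hours, overtime 23.67 hours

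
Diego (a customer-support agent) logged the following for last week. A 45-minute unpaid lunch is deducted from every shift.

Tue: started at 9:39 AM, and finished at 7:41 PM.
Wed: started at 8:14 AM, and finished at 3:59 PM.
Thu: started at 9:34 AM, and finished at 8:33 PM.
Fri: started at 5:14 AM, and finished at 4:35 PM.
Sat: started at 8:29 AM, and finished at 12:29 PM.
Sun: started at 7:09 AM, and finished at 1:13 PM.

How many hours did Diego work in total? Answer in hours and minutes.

Tue: 9:39 AM–7:41 PM = 10 h 2 min; less 45 min break → 9 h 17 min
Wed: 8:14 AM–3:59 PM = 7 h 45 min; less 45 min break → 7 h 0 min
Thu: 9:34 AM–8:33 PM = 10 h 59 min; less 45 min break → 10 h 14 min
Fri: 5:14 AM–4:35 PM = 11 h 21 min; less 45 min break → 10 h 36 min
Sat: 8:29 AM–12:29 PM = 4 h 0 min; less 45 min break → 3 h 15 min
Sun: 7:09 AM–1:13 PM = 6 h 4 min; less 45 min break → 5 h 19 min
Total: 9 h 17 min + 7 h 0 min + 10 h 14 min + 10 h 36 min + 3 h 15 min + 5 h 19 min = 45 h 41 min.

45 h 41 min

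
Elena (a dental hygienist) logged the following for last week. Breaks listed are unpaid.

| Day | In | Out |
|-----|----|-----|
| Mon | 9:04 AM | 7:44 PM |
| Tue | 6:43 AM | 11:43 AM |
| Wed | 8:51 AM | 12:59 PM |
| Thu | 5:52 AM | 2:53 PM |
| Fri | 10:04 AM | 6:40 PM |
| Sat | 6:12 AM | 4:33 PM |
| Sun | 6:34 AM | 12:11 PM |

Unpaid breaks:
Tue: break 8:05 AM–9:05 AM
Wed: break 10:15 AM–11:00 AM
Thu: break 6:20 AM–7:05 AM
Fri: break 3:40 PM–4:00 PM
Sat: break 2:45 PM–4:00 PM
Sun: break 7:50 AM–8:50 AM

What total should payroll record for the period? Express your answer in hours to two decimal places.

48.30 hours

Mon: 9:04 AM–7:44 PM = 10 h 40 min
Tue: 6:43 AM–11:43 AM = 5 h 0 min; less 60 min break → 4 h 0 min
Wed: 8:51 AM–12:59 PM = 4 h 8 min; less 45 min break → 3 h 23 min
Thu: 5:52 AM–2:53 PM = 9 h 1 min; less 45 min break → 8 h 16 min
Fri: 10:04 AM–6:40 PM = 8 h 36 min; less 20 min break → 8 h 16 min
Sat: 6:12 AM–4:33 PM = 10 h 21 min; less 75 min break → 9 h 6 min
Sun: 6:34 AM–12:11 PM = 5 h 37 min; less 60 min break → 4 h 37 min
Total: 10 h 40 min + 4 h 0 min + 3 h 23 min + 8 h 16 min + 8 h 16 min + 9 h 6 min + 4 h 37 min = 48 h 18 min.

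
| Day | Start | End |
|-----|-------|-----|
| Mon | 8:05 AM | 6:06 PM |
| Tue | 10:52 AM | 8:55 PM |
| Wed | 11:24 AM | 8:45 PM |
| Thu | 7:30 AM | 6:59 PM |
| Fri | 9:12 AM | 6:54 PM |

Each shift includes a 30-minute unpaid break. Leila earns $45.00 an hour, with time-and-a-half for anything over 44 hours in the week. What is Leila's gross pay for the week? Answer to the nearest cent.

Mon: 8:05 AM–6:06 PM = 10 h 1 min; less 30 min break → 9 h 31 min
Tue: 10:52 AM–8:55 PM = 10 h 3 min; less 30 min break → 9 h 33 min
Wed: 11:24 AM–8:45 PM = 9 h 21 min; less 30 min break → 8 h 51 min
Thu: 7:30 AM–6:59 PM = 11 h 29 min; less 30 min break → 10 h 59 min
Fri: 9:12 AM–6:54 PM = 9 h 42 min; less 30 min break → 9 h 12 min
Total worked: 48 h 6 min = 2886 min.
Regular 44 h 0 min = 2640 min at $45.00/h; overtime 4 h 6 min = 246 min at $67.50/h.
Pay = (2640 × $45.00 + 246 × $67.50) ÷ 60 = $2256.75.

$2256.75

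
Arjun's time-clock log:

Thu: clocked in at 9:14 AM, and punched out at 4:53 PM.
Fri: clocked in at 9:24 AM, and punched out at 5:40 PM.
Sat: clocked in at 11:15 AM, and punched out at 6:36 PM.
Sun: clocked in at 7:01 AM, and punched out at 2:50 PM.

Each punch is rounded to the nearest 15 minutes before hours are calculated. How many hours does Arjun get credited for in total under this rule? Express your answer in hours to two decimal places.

31.00 hours

Thu: in 9:14 AM→9:15 AM, out 4:53 PM→5:00 PM; 7 h 45 min
Fri: in 9:24 AM→9:30 AM, out 5:40 PM→5:45 PM; 8 h 15 min
Sat: in 11:15 AM→11:15 AM, out 6:36 PM→6:30 PM; 7 h 15 min
Sun: in 7:01 AM→7:00 AM, out 2:50 PM→2:45 PM; 7 h 45 min
Total credited: 31 h 0 min.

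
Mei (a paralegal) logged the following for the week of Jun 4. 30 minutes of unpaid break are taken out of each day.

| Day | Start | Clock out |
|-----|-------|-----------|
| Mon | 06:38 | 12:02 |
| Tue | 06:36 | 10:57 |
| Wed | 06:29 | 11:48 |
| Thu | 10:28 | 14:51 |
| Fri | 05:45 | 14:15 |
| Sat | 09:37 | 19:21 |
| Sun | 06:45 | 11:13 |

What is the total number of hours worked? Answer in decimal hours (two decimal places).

38.65 hours

Mon: 06:38–12:02 = 5 h 24 min; less 30 min break → 4 h 54 min
Tue: 06:36–10:57 = 4 h 21 min; less 30 min break → 3 h 51 min
Wed: 06:29–11:48 = 5 h 19 min; less 30 min break → 4 h 49 min
Thu: 10:28–14:51 = 4 h 23 min; less 30 min break → 3 h 53 min
Fri: 05:45–14:15 = 8 h 30 min; less 30 min break → 8 h 0 min
Sat: 09:37–19:21 = 9 h 44 min; less 30 min break → 9 h 14 min
Sun: 06:45–11:13 = 4 h 28 min; less 30 min break → 3 h 58 min
Total: 4 h 54 min + 3 h 51 min + 4 h 49 min + 3 h 53 min + 8 h 0 min + 9 h 14 min + 3 h 58 min = 38 h 39 min.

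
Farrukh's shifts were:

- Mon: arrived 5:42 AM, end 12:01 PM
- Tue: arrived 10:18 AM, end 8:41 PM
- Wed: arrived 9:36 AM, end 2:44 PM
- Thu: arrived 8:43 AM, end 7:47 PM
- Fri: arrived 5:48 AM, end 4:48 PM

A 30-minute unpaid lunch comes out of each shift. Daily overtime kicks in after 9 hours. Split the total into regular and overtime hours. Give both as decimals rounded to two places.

Mon: 5:42 AM–12:01 PM = 6 h 19 min; less 30 min break → 5 h 49 min
Tue: 10:18 AM–8:41 PM = 10 h 23 min; less 30 min break → 9 h 53 min
Wed: 9:36 AM–2:44 PM = 5 h 8 min; less 30 min break → 4 h 38 min
Thu: 8:43 AM–7:47 PM = 11 h 4 min; less 30 min break → 10 h 34 min
Fri: 5:48 AM–4:48 PM = 11 h 0 min; less 30 min break → 10 h 30 min
Mon reg 5 h 49 min / OT 0 h 0 min; Tue reg 9 h 0 min / OT 0 h 53 min; Wed reg 4 h 38 min / OT 0 h 0 min; Thu reg 9 h 0 min / OT 1 h 34 min; Fri reg 9 h 0 min / OT 1 h 30 min.
Totals: regular 37 h 27 min, overtime 3 h 57 min.

Regular 37.45 hours, overtime 3.95 hours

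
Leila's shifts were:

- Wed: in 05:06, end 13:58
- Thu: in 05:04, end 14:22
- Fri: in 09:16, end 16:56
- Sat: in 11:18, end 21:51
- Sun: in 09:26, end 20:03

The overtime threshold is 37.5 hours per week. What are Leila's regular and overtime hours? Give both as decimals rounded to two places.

Regular 37.50 hours, overtime 9.50 hours

Wed: 05:06–13:58 = 8 h 52 min
Thu: 05:04–14:22 = 9 h 18 min
Fri: 09:16–16:56 = 7 h 40 min
Sat: 11:18–21:51 = 10 h 33 min
Sun: 09:26–20:03 = 10 h 37 min
Total worked: 47 h 0 min = 47.00 h.
Threshold 37.5 h → overtime 9 h 30 min, regular 37 h 30 min.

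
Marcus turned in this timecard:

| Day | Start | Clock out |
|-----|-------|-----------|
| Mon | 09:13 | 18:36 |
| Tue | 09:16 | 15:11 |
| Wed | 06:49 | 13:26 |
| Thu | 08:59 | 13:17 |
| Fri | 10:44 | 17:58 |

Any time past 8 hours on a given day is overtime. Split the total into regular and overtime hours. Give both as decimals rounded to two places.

Regular 32.07 hours, overtime 1.38 hours

Mon: 09:13–18:36 = 9 h 23 min
Tue: 09:16–15:11 = 5 h 55 min
Wed: 06:49–13:26 = 6 h 37 min
Thu: 08:59–13:17 = 4 h 18 min
Fri: 10:44–17:58 = 7 h 14 min
Mon reg 8 h 0 min / OT 1 h 23 min; Tue reg 5 h 55 min / OT 0 h 0 min; Wed reg 6 h 37 min / OT 0 h 0 min; Thu reg 4 h 18 min / OT 0 h 0 min; Fri reg 7 h 14 min / OT 0 h 0 min.
Totals: regular 32 h 4 min, overtime 1 h 23 min.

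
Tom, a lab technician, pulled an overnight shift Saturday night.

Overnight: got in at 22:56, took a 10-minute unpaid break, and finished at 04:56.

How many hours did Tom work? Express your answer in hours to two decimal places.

Overnight: 22:56 → midnight = 1 h 4 min; midnight → 04:56 = 4 h 56 min; span 6 h 0 min; less 10 min break → 5 h 50 min

5.83 hours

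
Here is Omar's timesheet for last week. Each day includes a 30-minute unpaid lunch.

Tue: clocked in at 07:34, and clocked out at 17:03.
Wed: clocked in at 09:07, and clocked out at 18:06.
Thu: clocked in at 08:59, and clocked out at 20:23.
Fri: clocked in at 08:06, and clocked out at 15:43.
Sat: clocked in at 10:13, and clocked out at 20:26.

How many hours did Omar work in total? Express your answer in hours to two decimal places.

45.20 hours

Tue: 07:34–17:03 = 9 h 29 min; less 30 min break → 8 h 59 min
Wed: 09:07–18:06 = 8 h 59 min; less 30 min break → 8 h 29 min
Thu: 08:59–20:23 = 11 h 24 min; less 30 min break → 10 h 54 min
Fri: 08:06–15:43 = 7 h 37 min; less 30 min break → 7 h 7 min
Sat: 10:13–20:26 = 10 h 13 min; less 30 min break → 9 h 43 min
Total: 8 h 59 min + 8 h 29 min + 10 h 54 min + 7 h 7 min + 9 h 43 min = 45 h 12 min.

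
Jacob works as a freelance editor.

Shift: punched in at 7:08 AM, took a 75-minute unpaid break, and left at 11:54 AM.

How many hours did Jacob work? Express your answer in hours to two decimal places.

3.52 hours

Shift: 7:08 AM–11:54 AM = 4 h 46 min; less 75 min break → 3 h 31 min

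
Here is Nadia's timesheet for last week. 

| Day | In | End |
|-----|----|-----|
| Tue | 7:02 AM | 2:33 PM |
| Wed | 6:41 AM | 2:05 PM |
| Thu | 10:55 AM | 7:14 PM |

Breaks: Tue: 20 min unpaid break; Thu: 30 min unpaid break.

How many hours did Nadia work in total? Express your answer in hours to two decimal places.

Tue: 7:02 AM–2:33 PM = 7 h 31 min; less 20 min break → 7 h 11 min
Wed: 6:41 AM–2:05 PM = 7 h 24 min
Thu: 10:55 AM–7:14 PM = 8 h 19 min; less 30 min break → 7 h 49 min
Total: 7 h 11 min + 7 h 24 min + 7 h 49 min = 22 h 24 min.

22.40 hours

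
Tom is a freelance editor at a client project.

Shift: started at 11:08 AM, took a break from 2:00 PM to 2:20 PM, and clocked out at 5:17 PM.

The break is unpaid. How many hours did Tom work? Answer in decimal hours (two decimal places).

Shift: 11:08 AM–5:17 PM = 6 h 9 min; less 20 min break → 5 h 49 min

5.82 hours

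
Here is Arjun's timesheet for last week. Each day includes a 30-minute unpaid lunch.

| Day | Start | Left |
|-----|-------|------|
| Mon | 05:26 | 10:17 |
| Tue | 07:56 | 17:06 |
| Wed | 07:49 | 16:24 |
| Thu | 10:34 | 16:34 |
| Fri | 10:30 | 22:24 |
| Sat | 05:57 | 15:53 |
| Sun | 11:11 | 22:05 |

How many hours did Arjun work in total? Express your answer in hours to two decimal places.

57.83 hours

Mon: 05:26–10:17 = 4 h 51 min; less 30 min break → 4 h 21 min
Tue: 07:56–17:06 = 9 h 10 min; less 30 min break → 8 h 40 min
Wed: 07:49–16:24 = 8 h 35 min; less 30 min break → 8 h 5 min
Thu: 10:34–16:34 = 6 h 0 min; less 30 min break → 5 h 30 min
Fri: 10:30–22:24 = 11 h 54 min; less 30 min break → 11 h 24 min
Sat: 05:57–15:53 = 9 h 56 min; less 30 min break → 9 h 26 min
Sun: 11:11–22:05 = 10 h 54 min; less 30 min break → 10 h 24 min
Total: 4 h 21 min + 8 h 40 min + 8 h 5 min + 5 h 30 min + 11 h 24 min + 9 h 26 min + 10 h 24 min = 57 h 50 min.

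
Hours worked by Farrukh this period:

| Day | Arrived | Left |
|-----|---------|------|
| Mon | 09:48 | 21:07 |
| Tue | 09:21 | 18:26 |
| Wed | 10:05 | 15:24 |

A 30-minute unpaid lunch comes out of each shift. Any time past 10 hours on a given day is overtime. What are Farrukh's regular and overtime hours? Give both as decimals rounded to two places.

Mon: 09:48–21:07 = 11 h 19 min; less 30 min break → 10 h 49 min
Tue: 09:21–18:26 = 9 h 5 min; less 30 min break → 8 h 35 min
Wed: 10:05–15:24 = 5 h 19 min; less 30 min break → 4 h 49 min
Mon reg 10 h 0 min / OT 0 h 49 min; Tue reg 8 h 35 min / OT 0 h 0 min; Wed reg 4 h 49 min / OT 0 h 0 min.
Totals: regular 23 h 24 min, overtime 0 h 49 min.

Regular 23.40 hours, overtime 0.82 hours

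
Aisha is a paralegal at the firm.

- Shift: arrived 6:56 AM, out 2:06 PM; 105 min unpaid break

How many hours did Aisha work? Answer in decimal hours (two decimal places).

Shift: 6:56 AM–2:06 PM = 7 h 10 min; less 105 min break → 5 h 25 min

5.42 hours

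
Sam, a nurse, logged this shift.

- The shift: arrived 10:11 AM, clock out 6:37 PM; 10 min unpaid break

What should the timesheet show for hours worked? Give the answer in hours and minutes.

8 h 16 min

The shift: 10:11 AM–6:37 PM = 8 h 26 min; less 10 min break → 8 h 16 min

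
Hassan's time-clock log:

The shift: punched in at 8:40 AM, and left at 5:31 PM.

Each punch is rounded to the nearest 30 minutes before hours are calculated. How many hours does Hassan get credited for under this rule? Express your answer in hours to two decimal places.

9.00 hours

The shift: in 8:40 AM→8:30 AM, out 5:31 PM→5:30 PM; 9 h 0 min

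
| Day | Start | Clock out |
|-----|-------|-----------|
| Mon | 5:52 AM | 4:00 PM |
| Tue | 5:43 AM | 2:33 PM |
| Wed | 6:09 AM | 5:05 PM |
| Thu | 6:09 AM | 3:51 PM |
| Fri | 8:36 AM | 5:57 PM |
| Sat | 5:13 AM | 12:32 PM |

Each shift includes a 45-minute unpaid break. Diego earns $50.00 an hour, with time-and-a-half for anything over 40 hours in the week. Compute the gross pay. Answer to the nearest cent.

Mon: 5:52 AM–4:00 PM = 10 h 8 min; less 45 min break → 9 h 23 min
Tue: 5:43 AM–2:33 PM = 8 h 50 min; less 45 min break → 8 h 5 min
Wed: 6:09 AM–5:05 PM = 10 h 56 min; less 45 min break → 10 h 11 min
Thu: 6:09 AM–3:51 PM = 9 h 42 min; less 45 min break → 8 h 57 min
Fri: 8:36 AM–5:57 PM = 9 h 21 min; less 45 min break → 8 h 36 min
Sat: 5:13 AM–12:32 PM = 7 h 19 min; less 45 min break → 6 h 34 min
Total worked: 51 h 46 min = 3106 min.
Regular 40 h 0 min = 2400 min at $50.00/h; overtime 11 h 46 min = 706 min at $75.00/h.
Pay = (2400 × $50.00 + 706 × $75.00) ÷ 60 = $2882.50.

$2882.50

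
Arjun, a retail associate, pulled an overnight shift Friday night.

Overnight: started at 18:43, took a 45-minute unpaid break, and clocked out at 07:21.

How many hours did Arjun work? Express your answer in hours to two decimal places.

Overnight: 18:43 → midnight = 5 h 17 min; midnight → 07:21 = 7 h 21 min; span 12 h 38 min; less 45 min break → 11 h 53 min

11.88 hours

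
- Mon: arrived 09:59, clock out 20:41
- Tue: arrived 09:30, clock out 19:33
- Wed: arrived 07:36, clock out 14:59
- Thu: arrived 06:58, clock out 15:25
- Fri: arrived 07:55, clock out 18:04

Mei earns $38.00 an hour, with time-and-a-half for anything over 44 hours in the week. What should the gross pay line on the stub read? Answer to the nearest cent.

$1827.80

Mon: 09:59–20:41 = 10 h 42 min
Tue: 09:30–19:33 = 10 h 3 min
Wed: 07:36–14:59 = 7 h 23 min
Thu: 06:58–15:25 = 8 h 27 min
Fri: 07:55–18:04 = 10 h 9 min
Total worked: 46 h 44 min = 2804 min.
Regular 44 h 0 min = 2640 min at $38.00/h; overtime 2 h 44 min = 164 min at $57.00/h.
Pay = (2640 × $38.00 + 164 × $57.00) ÷ 60 = $1827.80.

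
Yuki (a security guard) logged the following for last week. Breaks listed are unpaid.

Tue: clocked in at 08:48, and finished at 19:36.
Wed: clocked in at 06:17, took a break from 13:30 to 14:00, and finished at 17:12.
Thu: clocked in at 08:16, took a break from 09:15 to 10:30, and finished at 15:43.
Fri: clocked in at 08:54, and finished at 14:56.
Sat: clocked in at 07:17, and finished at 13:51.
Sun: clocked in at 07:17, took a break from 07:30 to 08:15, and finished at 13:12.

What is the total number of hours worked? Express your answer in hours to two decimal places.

45.18 hours

Tue: 08:48–19:36 = 10 h 48 min
Wed: 06:17–17:12 = 10 h 55 min; less 30 min break → 10 h 25 min
Thu: 08:16–15:43 = 7 h 27 min; less 75 min break → 6 h 12 min
Fri: 08:54–14:56 = 6 h 2 min
Sat: 07:17–13:51 = 6 h 34 min
Sun: 07:17–13:12 = 5 h 55 min; less 45 min break → 5 h 10 min
Total: 10 h 48 min + 10 h 25 min + 6 h 12 min + 6 h 2 min + 6 h 34 min + 5 h 10 min = 45 h 11 min.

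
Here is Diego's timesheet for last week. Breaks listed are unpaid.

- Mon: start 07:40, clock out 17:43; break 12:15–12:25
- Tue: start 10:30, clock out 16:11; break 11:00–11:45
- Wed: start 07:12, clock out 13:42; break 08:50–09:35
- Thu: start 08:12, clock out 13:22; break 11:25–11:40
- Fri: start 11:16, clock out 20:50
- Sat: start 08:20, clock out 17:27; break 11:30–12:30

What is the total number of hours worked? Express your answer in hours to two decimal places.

Mon: 07:40–17:43 = 10 h 3 min; less 10 min break → 9 h 53 min
Tue: 10:30–16:11 = 5 h 41 min; less 45 min break → 4 h 56 min
Wed: 07:12–13:42 = 6 h 30 min; less 45 min break → 5 h 45 min
Thu: 08:12–13:22 = 5 h 10 min; less 15 min break → 4 h 55 min
Fri: 11:16–20:50 = 9 h 34 min
Sat: 08:20–17:27 = 9 h 7 min; less 60 min break → 8 h 7 min
Total: 9 h 53 min + 4 h 56 min + 5 h 45 min + 4 h 55 min + 9 h 34 min + 8 h 7 min = 43 h 10 min.

43.17 hours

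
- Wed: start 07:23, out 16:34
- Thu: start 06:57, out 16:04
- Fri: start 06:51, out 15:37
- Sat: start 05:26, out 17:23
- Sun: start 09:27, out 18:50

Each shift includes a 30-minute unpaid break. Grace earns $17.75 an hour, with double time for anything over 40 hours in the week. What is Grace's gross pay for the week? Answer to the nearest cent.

$919.45

Wed: 07:23–16:34 = 9 h 11 min; less 30 min break → 8 h 41 min
Thu: 06:57–16:04 = 9 h 7 min; less 30 min break → 8 h 37 min
Fri: 06:51–15:37 = 8 h 46 min; less 30 min break → 8 h 16 min
Sat: 05:26–17:23 = 11 h 57 min; less 30 min break → 11 h 27 min
Sun: 09:27–18:50 = 9 h 23 min; less 30 min break → 8 h 53 min
Total worked: 45 h 54 min = 2754 min.
Regular 40 h 0 min = 2400 min at $17.75/h; overtime 5 h 54 min = 354 min at $35.50/h.
Pay = (2400 × $17.75 + 354 × $35.50) ÷ 60 = $919.45.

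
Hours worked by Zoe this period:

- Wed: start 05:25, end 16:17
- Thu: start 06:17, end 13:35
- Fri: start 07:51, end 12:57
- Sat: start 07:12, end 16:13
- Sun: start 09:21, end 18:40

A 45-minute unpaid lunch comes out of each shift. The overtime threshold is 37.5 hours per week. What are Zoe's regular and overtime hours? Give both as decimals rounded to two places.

Wed: 05:25–16:17 = 10 h 52 min; less 45 min break → 10 h 7 min
Thu: 06:17–13:35 = 7 h 18 min; less 45 min break → 6 h 33 min
Fri: 07:51–12:57 = 5 h 6 min; less 45 min break → 4 h 21 min
Sat: 07:12–16:13 = 9 h 1 min; less 45 min break → 8 h 16 min
Sun: 09:21–18:40 = 9 h 19 min; less 45 min break → 8 h 34 min
Total worked: 37 h 51 min = 37.85 h.
Threshold 37.5 h → overtime 0 h 21 min, regular 37 h 30 min.

Regular 37.50 hours, overtime 0.35 hours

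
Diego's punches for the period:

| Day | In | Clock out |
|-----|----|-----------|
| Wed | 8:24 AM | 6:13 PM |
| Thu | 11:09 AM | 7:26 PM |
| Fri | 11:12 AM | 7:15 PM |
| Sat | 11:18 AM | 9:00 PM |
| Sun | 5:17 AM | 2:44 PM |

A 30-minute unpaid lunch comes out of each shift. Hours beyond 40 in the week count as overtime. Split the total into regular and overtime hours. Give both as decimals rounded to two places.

Wed: 8:24 AM–6:13 PM = 9 h 49 min; less 30 min break → 9 h 19 min
Thu: 11:09 AM–7:26 PM = 8 h 17 min; less 30 min break → 7 h 47 min
Fri: 11:12 AM–7:15 PM = 8 h 3 min; less 30 min break → 7 h 33 min
Sat: 11:18 AM–9:00 PM = 9 h 42 min; less 30 min break → 9 h 12 min
Sun: 5:17 AM–2:44 PM = 9 h 27 min; less 30 min break → 8 h 57 min
Total worked: 42 h 48 min = 42.80 h.
Threshold 40 h → overtime 2 h 48 min, regular 40 h 0 min.

Regular 40.00 hours, overtime 2.80 hours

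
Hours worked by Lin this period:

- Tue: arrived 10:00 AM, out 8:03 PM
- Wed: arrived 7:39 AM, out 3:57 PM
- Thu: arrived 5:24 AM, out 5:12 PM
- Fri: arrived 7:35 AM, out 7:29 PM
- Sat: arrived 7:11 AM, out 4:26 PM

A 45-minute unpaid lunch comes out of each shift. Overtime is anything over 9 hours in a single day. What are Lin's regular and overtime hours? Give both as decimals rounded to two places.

Tue: 10:00 AM–8:03 PM = 10 h 3 min; less 45 min break → 9 h 18 min
Wed: 7:39 AM–3:57 PM = 8 h 18 min; less 45 min break → 7 h 33 min
Thu: 5:24 AM–5:12 PM = 11 h 48 min; less 45 min break → 11 h 3 min
Fri: 7:35 AM–7:29 PM = 11 h 54 min; less 45 min break → 11 h 9 min
Sat: 7:11 AM–4:26 PM = 9 h 15 min; less 45 min break → 8 h 30 min
Tue reg 9 h 0 min / OT 0 h 18 min; Wed reg 7 h 33 min / OT 0 h 0 min; Thu reg 9 h 0 min / OT 2 h 3 min; Fri reg 9 h 0 min / OT 2 h 9 min; Sat reg 8 h 30 min / OT 0 h 0 min.
Totals: regular 43 h 3 min, overtime 4 h 30 min.

Regular 43.05 hours, overtime 4.50 hours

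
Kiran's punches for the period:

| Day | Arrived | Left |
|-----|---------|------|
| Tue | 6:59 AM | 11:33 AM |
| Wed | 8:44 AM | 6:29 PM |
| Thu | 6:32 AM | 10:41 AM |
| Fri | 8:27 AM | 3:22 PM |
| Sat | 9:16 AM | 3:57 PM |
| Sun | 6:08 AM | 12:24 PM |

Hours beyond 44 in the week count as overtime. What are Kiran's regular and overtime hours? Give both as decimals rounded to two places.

Tue: 6:59 AM–11:33 AM = 4 h 34 min
Wed: 8:44 AM–6:29 PM = 9 h 45 min
Thu: 6:32 AM–10:41 AM = 4 h 9 min
Fri: 8:27 AM–3:22 PM = 6 h 55 min
Sat: 9:16 AM–3:57 PM = 6 h 41 min
Sun: 6:08 AM–12:24 PM = 6 h 16 min
Total worked: 38 h 20 min = 38.33 h.
Threshold 44 h → overtime 0 h 0 min, regular 38 h 20 min.

Regular 38.33 hours, overtime 0.00 hours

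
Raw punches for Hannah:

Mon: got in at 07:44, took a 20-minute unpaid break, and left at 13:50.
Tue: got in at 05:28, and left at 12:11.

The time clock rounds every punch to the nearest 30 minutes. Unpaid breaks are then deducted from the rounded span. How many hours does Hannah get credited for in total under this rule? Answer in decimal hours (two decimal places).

12.67 hours

Mon: in 07:44→07:30, out 13:50→14:00; 6 h 30 min − 20 min = 6 h 10 min
Tue: in 05:28→05:30, out 12:11→12:00; 6 h 30 min
Total credited: 12 h 40 min.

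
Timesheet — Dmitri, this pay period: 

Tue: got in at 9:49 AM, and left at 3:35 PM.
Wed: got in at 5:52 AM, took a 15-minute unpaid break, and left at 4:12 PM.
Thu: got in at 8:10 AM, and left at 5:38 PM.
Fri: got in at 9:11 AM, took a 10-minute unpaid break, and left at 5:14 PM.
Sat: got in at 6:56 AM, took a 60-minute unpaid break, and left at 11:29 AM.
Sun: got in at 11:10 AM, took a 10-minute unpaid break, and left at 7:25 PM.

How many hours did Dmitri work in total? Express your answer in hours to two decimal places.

44.83 hours

Tue: 9:49 AM–3:35 PM = 5 h 46 min
Wed: 5:52 AM–4:12 PM = 10 h 20 min; less 15 min break → 10 h 5 min
Thu: 8:10 AM–5:38 PM = 9 h 28 min
Fri: 9:11 AM–5:14 PM = 8 h 3 min; less 10 min break → 7 h 53 min
Sat: 6:56 AM–11:29 AM = 4 h 33 min; less 60 min break → 3 h 33 min
Sun: 11:10 AM–7:25 PM = 8 h 15 min; less 10 min break → 8 h 5 min
Total: 5 h 46 min + 10 h 5 min + 9 h 28 min + 7 h 53 min + 3 h 33 min + 8 h 5 min = 44 h 50 min.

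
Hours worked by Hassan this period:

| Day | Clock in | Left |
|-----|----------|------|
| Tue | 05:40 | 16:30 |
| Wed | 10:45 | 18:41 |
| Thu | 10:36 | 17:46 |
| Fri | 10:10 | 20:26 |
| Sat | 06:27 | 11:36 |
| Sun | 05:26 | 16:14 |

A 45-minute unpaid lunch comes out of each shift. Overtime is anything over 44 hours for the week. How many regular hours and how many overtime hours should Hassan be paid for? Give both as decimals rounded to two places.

Tue: 05:40–16:30 = 10 h 50 min; less 45 min break → 10 h 5 min
Wed: 10:45–18:41 = 7 h 56 min; less 45 min break → 7 h 11 min
Thu: 10:36–17:46 = 7 h 10 min; less 45 min break → 6 h 25 min
Fri: 10:10–20:26 = 10 h 16 min; less 45 min break → 9 h 31 min
Sat: 06:27–11:36 = 5 h 9 min; less 45 min break → 4 h 24 min
Sun: 05:26–16:14 = 10 h 48 min; less 45 min break → 10 h 3 min
Total worked: 47 h 39 min = 47.65 h.
Threshold 44 h → overtime 3 h 39 min, regular 44 h 0 min.

Regular 44.00 hours, overtime 3.65 hours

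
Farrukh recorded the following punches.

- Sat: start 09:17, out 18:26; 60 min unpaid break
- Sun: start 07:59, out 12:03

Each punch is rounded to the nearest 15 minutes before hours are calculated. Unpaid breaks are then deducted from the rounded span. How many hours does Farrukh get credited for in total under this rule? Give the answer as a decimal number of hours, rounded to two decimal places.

Sat: in 09:17→09:15, out 18:26→18:30; 9 h 15 min − 60 min = 8 h 15 min
Sun: in 07:59→08:00, out 12:03→12:00; 4 h 0 min
Total credited: 12 h 15 min.

12.25 hours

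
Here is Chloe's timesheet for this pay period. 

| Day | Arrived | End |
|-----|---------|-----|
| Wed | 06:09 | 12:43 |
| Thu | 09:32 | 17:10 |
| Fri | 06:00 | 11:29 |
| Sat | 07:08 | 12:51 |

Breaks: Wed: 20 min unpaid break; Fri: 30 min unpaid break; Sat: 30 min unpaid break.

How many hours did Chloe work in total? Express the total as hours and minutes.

Wed: 06:09–12:43 = 6 h 34 min; less 20 min break → 6 h 14 min
Thu: 09:32–17:10 = 7 h 38 min
Fri: 06:00–11:29 = 5 h 29 min; less 30 min break → 4 h 59 min
Sat: 07:08–12:51 = 5 h 43 min; less 30 min break → 5 h 13 min
Total: 6 h 14 min + 7 h 38 min + 4 h 59 min + 5 h 13 min = 24 h 4 min.

24 h 4 min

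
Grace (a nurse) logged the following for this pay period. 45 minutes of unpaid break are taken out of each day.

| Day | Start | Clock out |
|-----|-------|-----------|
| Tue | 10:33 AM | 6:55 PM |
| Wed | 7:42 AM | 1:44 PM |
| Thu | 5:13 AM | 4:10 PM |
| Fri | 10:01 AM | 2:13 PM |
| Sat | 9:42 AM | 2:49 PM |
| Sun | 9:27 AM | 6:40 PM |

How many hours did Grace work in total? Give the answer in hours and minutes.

Tue: 10:33 AM–6:55 PM = 8 h 22 min; less 45 min break → 7 h 37 min
Wed: 7:42 AM–1:44 PM = 6 h 2 min; less 45 min break → 5 h 17 min
Thu: 5:13 AM–4:10 PM = 10 h 57 min; less 45 min break → 10 h 12 min
Fri: 10:01 AM–2:13 PM = 4 h 12 min; less 45 min break → 3 h 27 min
Sat: 9:42 AM–2:49 PM = 5 h 7 min; less 45 min break → 4 h 22 min
Sun: 9:27 AM–6:40 PM = 9 h 13 min; less 45 min break → 8 h 28 min
Total: 7 h 37 min + 5 h 17 min + 10 h 12 min + 3 h 27 min + 4 h 22 min + 8 h 28 min = 39 h 23 min.

39 h 23 min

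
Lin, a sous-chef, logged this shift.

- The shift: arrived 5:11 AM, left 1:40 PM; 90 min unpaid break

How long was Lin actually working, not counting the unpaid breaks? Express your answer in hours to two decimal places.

6.98 hours

The shift: 5:11 AM–1:40 PM = 8 h 29 min; less 90 min break → 6 h 59 min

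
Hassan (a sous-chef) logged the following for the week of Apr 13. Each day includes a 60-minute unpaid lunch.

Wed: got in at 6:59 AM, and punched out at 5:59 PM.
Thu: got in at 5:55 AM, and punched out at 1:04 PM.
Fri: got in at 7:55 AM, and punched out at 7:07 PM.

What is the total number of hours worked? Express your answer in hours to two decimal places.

Wed: 6:59 AM–5:59 PM = 11 h 0 min; less 60 min break → 10 h 0 min
Thu: 5:55 AM–1:04 PM = 7 h 9 min; less 60 min break → 6 h 9 min
Fri: 7:55 AM–7:07 PM = 11 h 12 min; less 60 min break → 10 h 12 min
Total: 10 h 0 min + 6 h 9 min + 10 h 12 min = 26 h 21 min.

26.35 hours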